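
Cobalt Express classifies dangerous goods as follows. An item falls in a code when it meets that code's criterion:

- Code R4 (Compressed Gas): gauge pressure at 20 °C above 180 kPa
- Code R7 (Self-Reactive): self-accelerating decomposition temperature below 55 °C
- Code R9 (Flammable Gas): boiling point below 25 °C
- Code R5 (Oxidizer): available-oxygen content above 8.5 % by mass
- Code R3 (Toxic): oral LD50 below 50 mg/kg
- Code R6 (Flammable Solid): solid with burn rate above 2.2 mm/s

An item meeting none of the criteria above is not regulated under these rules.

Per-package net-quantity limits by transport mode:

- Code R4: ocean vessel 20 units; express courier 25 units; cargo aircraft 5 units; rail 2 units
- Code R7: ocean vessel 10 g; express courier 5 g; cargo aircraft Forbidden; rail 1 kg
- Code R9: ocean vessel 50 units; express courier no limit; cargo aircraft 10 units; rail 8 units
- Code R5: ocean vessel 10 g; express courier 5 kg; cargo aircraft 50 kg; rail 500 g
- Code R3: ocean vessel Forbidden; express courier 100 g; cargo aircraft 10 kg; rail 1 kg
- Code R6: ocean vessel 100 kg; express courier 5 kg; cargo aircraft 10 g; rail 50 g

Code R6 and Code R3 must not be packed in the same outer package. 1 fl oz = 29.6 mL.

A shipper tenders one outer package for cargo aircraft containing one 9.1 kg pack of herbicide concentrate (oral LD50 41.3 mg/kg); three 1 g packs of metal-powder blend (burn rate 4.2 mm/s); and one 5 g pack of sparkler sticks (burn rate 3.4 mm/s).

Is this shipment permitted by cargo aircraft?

No

With oral LD50 41.3 mg/kg (< 50 mg/kg), the herbicide concentrate falls in Code R3.
With burn rate 4.2 mm/s (> 2.2 mm/s), the metal-powder blend falls in Code R6.
With burn rate 3.4 mm/s (> 2.2 mm/s), the sparkler sticks fall in Code R6.
Total Code R6: (three 1 g packs = 3 g) + 5 g = 8 g.
8 g ≤ 10 g (cargo aircraft limit, Code R6) — within limit.
Code R3 quantity: 9.1 kg.
9.1 kg ≤ 10 kg (cargo aircraft limit, Code R3) — within limit.
Code R6 and Code R3 may not share an outer package.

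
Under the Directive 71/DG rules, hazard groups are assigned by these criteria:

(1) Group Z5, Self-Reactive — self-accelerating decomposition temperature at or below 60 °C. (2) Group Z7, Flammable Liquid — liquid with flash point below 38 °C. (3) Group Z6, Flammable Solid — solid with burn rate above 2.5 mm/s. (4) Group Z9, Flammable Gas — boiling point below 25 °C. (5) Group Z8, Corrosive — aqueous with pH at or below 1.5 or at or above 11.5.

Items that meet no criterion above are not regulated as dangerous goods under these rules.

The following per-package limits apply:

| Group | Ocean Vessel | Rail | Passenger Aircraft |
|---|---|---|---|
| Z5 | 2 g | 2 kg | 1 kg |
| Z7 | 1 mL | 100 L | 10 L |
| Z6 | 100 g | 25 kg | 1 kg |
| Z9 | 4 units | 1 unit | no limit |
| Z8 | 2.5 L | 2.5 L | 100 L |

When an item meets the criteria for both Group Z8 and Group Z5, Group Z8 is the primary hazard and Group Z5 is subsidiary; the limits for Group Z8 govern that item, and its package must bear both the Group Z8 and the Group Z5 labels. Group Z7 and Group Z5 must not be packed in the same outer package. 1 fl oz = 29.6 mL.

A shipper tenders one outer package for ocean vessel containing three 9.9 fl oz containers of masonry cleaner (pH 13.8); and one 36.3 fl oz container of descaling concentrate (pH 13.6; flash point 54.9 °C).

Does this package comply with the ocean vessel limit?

Yes

pH 13.8 meets the Group Z8 criterion (Corrosive), so the masonry cleaner is Group Z8.
Descaling concentrate: pH 13.6 ≥ 11.5 → Group Z8 (Corrosive).
Group Z8 net quantity: (three 9.9 fl oz containers = 879.12 mL) + (one 36.3 fl oz container = 1074.48 mL) = 1953.6 mL.
1953.6 mL ≤ 2.5 L (ocean vessel limit, Group Z8) — within limit.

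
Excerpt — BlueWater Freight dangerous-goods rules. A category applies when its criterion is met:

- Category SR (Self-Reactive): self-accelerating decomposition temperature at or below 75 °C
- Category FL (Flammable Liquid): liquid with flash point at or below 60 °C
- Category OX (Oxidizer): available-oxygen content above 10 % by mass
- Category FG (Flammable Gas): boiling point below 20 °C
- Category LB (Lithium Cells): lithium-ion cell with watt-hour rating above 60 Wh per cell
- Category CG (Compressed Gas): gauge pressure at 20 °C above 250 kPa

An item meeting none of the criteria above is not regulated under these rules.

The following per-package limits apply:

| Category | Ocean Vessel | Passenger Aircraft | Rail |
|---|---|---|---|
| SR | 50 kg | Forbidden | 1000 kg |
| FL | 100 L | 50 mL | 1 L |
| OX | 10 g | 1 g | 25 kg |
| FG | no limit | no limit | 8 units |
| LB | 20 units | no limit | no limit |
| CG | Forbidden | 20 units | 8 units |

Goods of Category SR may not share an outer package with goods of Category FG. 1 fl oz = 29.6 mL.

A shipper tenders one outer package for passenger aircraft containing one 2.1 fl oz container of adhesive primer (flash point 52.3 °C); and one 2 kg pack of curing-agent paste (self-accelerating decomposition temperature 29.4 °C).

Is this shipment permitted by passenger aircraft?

No

With flash point 52.3 °C (≤ 60 °C), the adhesive primer falls in Category FL.
Curing-agent paste: self-accelerating decomposition temperature 29.4 °C ≤ 75 °C → Category SR (Self-Reactive).
Category FL quantity: one 2.1 fl oz container = 62.16 mL.
62.16 mL exceeds the passenger aircraft limit of 50 mL for Category FL.
Category SR quantity: 2 kg.
By passenger aircraft, Category SR is Forbidden regardless of quantity.
The segregation rule (Category SR with Category FG) does not apply to Category FL with Category SR.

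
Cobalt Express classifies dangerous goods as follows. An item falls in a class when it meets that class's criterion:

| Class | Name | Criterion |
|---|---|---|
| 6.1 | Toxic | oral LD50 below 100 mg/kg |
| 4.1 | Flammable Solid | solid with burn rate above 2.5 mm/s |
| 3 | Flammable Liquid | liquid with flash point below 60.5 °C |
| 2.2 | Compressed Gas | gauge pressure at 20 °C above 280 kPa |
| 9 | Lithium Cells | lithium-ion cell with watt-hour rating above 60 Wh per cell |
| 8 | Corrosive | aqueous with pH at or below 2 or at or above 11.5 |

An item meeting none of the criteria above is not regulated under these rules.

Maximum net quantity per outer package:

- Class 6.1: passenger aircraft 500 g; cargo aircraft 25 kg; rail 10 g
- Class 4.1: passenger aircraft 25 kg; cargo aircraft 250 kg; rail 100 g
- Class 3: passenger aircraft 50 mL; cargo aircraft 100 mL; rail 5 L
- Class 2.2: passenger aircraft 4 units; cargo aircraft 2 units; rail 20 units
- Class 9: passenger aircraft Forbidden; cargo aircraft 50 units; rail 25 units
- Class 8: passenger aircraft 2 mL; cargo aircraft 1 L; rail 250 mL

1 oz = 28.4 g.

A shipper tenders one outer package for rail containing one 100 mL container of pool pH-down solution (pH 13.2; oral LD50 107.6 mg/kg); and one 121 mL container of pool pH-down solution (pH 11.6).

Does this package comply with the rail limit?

Yes

The pool pH-down solution has pH 13.2, which is ≥ 11.5, so it is Class 8 (Corrosive).
Pool pH-down solution: pH 11.6 ≥ 11.5 → Class 8 (Corrosive).
Total Class 8: 100 mL + 121 mL = 221 mL.
221 mL is within the rail limit of 250 mL for Class 8.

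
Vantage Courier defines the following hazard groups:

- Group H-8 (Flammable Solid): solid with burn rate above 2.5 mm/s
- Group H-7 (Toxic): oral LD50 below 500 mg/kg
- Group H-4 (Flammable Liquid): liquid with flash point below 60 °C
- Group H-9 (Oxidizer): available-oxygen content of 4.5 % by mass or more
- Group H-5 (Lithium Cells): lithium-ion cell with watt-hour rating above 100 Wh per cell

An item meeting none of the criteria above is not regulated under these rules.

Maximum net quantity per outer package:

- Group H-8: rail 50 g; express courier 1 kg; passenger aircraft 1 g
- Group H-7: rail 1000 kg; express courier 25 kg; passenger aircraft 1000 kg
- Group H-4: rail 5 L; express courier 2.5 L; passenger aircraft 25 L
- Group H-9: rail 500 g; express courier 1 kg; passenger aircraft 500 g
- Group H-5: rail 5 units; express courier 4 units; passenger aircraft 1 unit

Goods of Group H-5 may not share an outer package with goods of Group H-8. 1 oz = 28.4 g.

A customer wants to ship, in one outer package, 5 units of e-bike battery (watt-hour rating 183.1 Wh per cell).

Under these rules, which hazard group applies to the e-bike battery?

The e-bike battery has watt-hour rating 183.1 Wh per cell, which is > 100 Wh per cell, so it is Group H-5 (Lithium Cells).

Group H-5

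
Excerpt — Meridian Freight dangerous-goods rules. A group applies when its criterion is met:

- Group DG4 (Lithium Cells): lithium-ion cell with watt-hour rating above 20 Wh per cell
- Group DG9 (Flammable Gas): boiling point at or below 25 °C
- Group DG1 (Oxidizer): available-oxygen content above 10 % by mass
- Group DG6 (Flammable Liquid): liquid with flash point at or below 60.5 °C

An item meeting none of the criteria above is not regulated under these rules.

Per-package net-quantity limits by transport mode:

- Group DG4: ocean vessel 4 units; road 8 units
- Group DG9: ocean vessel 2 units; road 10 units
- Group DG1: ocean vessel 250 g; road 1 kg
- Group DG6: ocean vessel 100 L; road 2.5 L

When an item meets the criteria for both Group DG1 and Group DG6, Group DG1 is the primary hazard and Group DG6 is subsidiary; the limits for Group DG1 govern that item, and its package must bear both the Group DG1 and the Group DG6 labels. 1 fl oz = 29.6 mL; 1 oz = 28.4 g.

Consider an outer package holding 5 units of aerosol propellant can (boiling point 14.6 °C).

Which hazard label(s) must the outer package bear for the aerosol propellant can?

Group DG9

With boiling point 14.6 °C (≤ 25 °C), the aerosol propellant can falls in Group DG9.
Only the Group DG9 label is required.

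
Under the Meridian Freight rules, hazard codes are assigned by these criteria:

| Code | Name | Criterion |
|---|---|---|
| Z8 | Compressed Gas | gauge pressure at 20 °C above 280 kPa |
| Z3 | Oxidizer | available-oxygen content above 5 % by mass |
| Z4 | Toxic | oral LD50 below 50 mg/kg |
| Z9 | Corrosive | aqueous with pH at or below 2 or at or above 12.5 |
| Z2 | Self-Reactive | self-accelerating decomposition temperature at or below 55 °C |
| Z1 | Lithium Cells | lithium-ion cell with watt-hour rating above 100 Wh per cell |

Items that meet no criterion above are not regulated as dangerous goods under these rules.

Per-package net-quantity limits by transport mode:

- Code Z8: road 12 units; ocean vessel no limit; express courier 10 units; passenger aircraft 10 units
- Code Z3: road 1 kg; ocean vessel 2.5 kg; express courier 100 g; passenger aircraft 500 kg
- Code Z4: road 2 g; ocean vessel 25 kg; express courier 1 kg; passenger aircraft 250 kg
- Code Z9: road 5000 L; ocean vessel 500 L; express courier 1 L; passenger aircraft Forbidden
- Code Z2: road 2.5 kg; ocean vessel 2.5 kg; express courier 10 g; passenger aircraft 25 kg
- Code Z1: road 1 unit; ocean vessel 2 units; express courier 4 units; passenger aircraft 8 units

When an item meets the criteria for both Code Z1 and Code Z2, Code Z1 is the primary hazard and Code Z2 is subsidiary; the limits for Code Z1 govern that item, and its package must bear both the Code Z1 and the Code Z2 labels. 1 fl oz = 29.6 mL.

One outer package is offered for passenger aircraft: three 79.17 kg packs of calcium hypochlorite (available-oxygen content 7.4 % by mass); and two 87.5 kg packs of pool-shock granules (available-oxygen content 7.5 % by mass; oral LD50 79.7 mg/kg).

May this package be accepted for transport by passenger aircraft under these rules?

Yes

Calcium hypochlorite: available-oxygen content 7.4 % by mass > 5 % by mass → Code Z3 (Oxidizer).
Pool-shock granules: available-oxygen content 7.5 % by mass > 5 % by mass → Code Z3 (Oxidizer).
Code Z3 net quantity: (three 79.17 kg packs = 237.51 kg) + (two 87.5 kg packs = 175 kg) = 412.51 kg.
That is within the Code Z3 passenger aircraft limit of 500 kg.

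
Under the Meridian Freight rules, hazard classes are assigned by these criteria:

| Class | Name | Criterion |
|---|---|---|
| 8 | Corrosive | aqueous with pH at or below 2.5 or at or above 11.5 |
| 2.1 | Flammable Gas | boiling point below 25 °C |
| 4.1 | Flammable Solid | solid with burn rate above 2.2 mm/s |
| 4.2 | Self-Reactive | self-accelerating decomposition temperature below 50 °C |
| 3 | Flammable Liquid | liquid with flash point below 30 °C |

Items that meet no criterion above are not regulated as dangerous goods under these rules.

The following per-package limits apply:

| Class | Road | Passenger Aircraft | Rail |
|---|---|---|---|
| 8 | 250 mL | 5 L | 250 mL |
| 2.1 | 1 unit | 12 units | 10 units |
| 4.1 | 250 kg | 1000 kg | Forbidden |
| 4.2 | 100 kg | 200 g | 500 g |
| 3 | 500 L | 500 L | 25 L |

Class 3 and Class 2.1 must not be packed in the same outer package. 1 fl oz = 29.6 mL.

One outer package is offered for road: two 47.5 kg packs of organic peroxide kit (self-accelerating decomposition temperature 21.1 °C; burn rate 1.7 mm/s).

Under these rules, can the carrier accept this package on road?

Organic peroxide kit: self-accelerating decomposition temperature 21.1 °C < 50 °C → Class 4.2 (Self-Reactive).
Class 4.2 quantity: two 47.5 kg packs = 95 kg.
95 kg ≤ 100 kg (road limit, Class 4.2) — within limit.

Yes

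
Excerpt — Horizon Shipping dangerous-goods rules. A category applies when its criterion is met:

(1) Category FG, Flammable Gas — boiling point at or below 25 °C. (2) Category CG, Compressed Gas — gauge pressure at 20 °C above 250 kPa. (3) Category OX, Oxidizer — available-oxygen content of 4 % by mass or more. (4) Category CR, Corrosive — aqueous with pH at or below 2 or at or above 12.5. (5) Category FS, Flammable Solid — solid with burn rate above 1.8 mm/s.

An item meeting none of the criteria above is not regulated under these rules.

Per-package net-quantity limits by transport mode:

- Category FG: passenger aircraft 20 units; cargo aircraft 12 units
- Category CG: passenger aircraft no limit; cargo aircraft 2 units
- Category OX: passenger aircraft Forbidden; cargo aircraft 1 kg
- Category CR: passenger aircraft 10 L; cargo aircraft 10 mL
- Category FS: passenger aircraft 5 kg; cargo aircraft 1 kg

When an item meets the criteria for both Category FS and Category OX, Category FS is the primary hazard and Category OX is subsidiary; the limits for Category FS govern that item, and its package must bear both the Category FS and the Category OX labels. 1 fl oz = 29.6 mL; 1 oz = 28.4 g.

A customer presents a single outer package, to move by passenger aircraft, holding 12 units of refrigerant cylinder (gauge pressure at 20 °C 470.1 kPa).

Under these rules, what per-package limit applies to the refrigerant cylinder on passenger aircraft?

no limit

Gauge pressure at 20 °C 470.1 kPa meets the Category CG criterion (Compressed Gas), so the refrigerant cylinder is Category CG.
The passenger aircraft limit for Category CG is no limit.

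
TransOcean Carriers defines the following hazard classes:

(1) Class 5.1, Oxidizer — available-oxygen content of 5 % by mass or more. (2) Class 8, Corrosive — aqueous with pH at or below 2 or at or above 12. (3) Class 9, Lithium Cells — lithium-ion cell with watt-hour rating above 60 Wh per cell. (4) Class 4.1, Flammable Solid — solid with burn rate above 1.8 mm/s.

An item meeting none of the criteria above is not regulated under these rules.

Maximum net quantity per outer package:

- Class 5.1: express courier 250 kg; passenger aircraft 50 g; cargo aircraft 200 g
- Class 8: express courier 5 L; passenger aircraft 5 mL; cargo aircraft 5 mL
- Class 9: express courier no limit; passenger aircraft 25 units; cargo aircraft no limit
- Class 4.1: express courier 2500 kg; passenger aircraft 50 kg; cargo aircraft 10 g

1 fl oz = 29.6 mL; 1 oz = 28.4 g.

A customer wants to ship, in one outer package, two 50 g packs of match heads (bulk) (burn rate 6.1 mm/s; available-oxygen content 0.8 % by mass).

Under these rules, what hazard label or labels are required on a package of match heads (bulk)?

Match heads (bulk): burn rate 6.1 mm/s > 1.8 mm/s → Class 4.1 (Flammable Solid).
Only the Class 4.1 label is required.

Class 4.1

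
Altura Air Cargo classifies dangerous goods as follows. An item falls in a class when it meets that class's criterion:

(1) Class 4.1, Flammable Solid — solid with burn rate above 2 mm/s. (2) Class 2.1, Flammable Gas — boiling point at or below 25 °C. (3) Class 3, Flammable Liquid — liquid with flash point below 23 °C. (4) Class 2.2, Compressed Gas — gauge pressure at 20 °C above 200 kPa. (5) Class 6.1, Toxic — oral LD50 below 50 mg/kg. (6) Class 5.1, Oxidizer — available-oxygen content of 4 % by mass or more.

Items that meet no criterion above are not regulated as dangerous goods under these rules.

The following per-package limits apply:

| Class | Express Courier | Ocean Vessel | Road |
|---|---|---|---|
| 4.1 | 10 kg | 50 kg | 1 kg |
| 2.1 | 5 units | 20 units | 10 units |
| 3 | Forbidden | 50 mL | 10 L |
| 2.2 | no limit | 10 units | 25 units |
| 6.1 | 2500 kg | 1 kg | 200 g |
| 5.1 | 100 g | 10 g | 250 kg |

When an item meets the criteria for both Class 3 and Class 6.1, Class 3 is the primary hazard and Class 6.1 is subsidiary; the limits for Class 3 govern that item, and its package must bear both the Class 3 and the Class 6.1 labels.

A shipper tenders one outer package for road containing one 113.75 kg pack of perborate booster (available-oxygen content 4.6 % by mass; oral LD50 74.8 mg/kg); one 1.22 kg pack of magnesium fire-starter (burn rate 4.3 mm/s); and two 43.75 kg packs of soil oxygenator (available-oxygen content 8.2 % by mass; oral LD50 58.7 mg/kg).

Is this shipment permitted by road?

No

Available-oxygen content 4.6 % by mass meets the Class 5.1 criterion (Oxidizer), so the perborate booster is Class 5.1.
Burn rate 4.3 mm/s meets the Class 4.1 criterion (Flammable Solid), so the magnesium fire-starter is Class 4.1.
With available-oxygen content 8.2 % by mass (≥ 4 % by mass), the soil oxygenator falls in Class 5.1.
Class 4.1 quantity: 1.22 kg.
1.22 kg > 1 kg (road limit, Class 4.1) — over the limit.
Total Class 5.1: 113.75 kg + (two 43.75 kg packs = 87.5 kg) = 201.25 kg.
201.25 kg ≤ 250 kg (road limit, Class 5.1) — within limit.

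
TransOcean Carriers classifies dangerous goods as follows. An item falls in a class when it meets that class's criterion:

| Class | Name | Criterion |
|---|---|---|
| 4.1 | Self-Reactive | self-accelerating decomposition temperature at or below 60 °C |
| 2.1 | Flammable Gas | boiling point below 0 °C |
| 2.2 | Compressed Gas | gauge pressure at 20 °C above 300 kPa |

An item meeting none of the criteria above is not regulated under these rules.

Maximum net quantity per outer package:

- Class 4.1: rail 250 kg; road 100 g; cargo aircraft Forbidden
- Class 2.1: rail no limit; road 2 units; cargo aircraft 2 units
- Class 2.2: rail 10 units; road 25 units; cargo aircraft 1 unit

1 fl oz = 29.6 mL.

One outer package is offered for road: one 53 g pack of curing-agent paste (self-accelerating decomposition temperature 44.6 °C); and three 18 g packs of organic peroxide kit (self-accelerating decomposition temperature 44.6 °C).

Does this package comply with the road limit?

No

The curing-agent paste has self-accelerating decomposition temperature 44.6 °C, which is ≤ 60 °C, so it is Class 4.1 (Self-Reactive).
Self-accelerating decomposition temperature 44.6 °C meets the Class 4.1 criterion (Self-Reactive), so the organic peroxide kit is Class 4.1.
Total Class 4.1: 53 g + (three 18 g packs = 54 g) = 107 g.
107 g exceeds the road limit of 100 g for Class 4.1.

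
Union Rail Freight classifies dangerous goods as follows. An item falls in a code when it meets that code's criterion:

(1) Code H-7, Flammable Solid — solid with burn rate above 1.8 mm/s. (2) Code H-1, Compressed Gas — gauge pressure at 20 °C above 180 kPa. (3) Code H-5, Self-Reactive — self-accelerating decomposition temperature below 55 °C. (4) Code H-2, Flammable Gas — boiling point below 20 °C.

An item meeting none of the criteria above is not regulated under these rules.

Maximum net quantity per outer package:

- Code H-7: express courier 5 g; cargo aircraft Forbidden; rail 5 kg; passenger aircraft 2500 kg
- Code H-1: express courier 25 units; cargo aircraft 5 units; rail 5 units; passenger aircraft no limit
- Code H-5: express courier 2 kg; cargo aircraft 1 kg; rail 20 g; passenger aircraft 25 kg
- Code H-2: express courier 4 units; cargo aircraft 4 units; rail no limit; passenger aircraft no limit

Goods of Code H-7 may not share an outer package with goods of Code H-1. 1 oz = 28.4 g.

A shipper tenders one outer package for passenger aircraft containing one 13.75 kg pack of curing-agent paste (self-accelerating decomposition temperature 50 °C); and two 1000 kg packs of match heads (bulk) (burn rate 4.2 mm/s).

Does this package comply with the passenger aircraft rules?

Self-accelerating decomposition temperature 50 °C meets the Code H-5 criterion (Self-Reactive), so the curing-agent paste is Code H-5.
Match heads (bulk): burn rate 4.2 mm/s > 1.8 mm/s → Code H-7 (Flammable Solid).
Code H-5 quantity: 13.75 kg.
13.75 kg is within the passenger aircraft limit of 25 kg for Code H-5.
Code H-7 quantity: two 1000 kg packs = 2000 kg.
That is within the Code H-7 passenger aircraft limit of 2500 kg.
The segregation rule (Code H-7 with Code H-1) does not apply to Code H-5 with Code H-7.
Every hazard code is within its passenger aircraft limit and no segregation rule is violated.

Yes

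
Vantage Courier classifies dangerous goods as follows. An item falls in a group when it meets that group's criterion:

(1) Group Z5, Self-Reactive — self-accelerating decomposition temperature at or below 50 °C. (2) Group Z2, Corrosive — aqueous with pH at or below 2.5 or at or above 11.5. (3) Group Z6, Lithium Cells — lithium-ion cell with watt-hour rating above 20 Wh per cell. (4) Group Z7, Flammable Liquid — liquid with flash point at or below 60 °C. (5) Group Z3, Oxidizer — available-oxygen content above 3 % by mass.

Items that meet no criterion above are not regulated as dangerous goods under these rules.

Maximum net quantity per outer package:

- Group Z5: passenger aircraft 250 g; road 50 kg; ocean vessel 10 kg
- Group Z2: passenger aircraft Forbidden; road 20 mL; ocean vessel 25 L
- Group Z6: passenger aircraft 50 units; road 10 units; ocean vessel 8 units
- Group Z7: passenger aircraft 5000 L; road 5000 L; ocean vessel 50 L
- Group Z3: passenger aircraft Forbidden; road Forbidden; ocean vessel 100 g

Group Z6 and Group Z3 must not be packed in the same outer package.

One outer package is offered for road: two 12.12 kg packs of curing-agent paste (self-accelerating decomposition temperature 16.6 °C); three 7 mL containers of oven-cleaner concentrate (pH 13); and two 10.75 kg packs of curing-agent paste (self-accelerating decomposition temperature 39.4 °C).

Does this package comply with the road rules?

No

With self-accelerating decomposition temperature 16.6 °C (≤ 50 °C), the curing-agent paste falls in Group Z5.
pH 13 meets the Group Z2 criterion (Corrosive), so the oven-cleaner concentrate is Group Z2.
With self-accelerating decomposition temperature 39.4 °C (≤ 50 °C), the curing-agent paste falls in Group Z5.
Group Z5 net quantity: (two 12.12 kg packs = 24.24 kg) + (two 10.75 kg packs = 21.5 kg) = 45.74 kg.
45.74 kg is within the road limit of 50 kg for Group Z5.
Group Z2 quantity: three 7 mL containers = 21 mL.
21 mL > 20 mL (road limit, Group Z2) — over the limit.
The segregation rule (Group Z6 with Group Z3) does not apply to Group Z5 with Group Z2.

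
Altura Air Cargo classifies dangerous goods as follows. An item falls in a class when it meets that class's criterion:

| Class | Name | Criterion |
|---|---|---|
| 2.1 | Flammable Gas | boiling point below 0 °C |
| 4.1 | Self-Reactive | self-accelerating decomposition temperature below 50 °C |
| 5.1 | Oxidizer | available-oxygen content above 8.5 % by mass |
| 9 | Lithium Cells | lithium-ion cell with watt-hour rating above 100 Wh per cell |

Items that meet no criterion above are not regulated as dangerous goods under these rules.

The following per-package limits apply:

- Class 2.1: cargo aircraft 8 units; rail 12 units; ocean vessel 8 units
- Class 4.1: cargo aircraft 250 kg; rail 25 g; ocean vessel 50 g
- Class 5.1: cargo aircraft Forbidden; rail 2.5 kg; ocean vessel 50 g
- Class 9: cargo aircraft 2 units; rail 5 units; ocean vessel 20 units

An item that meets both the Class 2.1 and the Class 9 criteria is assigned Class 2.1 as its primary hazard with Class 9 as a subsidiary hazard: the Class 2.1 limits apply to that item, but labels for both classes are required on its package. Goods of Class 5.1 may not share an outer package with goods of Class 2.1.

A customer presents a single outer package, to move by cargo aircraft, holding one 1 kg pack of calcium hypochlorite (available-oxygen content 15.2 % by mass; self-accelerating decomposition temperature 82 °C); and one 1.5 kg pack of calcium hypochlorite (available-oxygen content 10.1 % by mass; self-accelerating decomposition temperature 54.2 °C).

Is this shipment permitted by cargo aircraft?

Calcium hypochlorite: available-oxygen content 15.2 % by mass > 8.5 % by mass → Class 5.1 (Oxidizer).
Calcium hypochlorite: available-oxygen content 10.1 % by mass > 8.5 % by mass → Class 5.1 (Oxidizer).
Total Class 5.1: 1 kg + 1.5 kg = 2.5 kg.
By cargo aircraft, Class 5.1 is Forbidden regardless of quantity.

No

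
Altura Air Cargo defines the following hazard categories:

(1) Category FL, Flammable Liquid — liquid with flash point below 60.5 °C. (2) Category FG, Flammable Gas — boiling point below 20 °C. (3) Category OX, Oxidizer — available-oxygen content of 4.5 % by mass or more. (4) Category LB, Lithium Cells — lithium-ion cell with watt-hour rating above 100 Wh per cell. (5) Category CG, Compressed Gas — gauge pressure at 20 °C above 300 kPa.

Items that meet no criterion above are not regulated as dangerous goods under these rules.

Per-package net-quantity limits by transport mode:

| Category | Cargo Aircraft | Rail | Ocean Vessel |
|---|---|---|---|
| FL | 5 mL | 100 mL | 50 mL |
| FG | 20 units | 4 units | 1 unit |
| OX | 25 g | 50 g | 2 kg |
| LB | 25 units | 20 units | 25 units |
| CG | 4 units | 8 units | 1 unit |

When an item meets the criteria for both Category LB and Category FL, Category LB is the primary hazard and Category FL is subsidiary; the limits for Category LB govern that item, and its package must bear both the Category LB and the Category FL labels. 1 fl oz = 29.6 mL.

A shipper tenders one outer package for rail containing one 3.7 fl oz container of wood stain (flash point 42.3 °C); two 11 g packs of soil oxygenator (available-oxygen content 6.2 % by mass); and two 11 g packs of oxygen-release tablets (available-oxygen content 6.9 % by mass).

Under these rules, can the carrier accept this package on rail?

Wood stain: flash point 42.3 °C < 60.5 °C → Category FL (Flammable Liquid).
Available-oxygen content 6.2 % by mass meets the Category OX criterion (Oxidizer), so the soil oxygenator is Category OX.
Available-oxygen content 6.9 % by mass meets the Category OX criterion (Oxidizer), so the oxygen-release tablets are Category OX.
Category FL quantity: one 3.7 fl oz container = 109.52 mL.
109.52 mL > 100 mL (rail limit, Category FL) — over the limit.
Total Category OX: (two 11 g packs = 22 g) + (two 11 g packs = 22 g) = 44 g.
44 g ≤ 50 g (rail limit, Category OX) — within limit.

No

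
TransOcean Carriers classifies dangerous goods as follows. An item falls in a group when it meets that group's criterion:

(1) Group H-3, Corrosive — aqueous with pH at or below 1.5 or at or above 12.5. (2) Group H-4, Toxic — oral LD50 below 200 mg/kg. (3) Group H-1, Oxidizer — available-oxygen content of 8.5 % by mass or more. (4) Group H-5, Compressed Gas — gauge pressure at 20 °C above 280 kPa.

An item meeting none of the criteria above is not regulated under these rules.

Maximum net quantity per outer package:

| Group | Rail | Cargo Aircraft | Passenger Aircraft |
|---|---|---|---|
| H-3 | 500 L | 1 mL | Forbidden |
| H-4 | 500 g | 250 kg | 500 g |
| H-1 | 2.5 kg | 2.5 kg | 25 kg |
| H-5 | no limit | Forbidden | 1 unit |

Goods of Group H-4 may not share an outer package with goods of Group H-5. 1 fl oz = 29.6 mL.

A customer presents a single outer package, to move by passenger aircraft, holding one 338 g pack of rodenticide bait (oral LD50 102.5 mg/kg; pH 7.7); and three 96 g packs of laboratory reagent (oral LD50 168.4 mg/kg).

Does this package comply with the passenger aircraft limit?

No

Rodenticide bait: oral LD50 102.5 mg/kg < 200 mg/kg → Group H-4 (Toxic).
With oral LD50 168.4 mg/kg (< 200 mg/kg), the laboratory reagent falls in Group H-4.
Total Group H-4: 338 g + (three 96 g packs = 288 g) = 626 g.
626 g exceeds the passenger aircraft limit of 500 g for Group H-4.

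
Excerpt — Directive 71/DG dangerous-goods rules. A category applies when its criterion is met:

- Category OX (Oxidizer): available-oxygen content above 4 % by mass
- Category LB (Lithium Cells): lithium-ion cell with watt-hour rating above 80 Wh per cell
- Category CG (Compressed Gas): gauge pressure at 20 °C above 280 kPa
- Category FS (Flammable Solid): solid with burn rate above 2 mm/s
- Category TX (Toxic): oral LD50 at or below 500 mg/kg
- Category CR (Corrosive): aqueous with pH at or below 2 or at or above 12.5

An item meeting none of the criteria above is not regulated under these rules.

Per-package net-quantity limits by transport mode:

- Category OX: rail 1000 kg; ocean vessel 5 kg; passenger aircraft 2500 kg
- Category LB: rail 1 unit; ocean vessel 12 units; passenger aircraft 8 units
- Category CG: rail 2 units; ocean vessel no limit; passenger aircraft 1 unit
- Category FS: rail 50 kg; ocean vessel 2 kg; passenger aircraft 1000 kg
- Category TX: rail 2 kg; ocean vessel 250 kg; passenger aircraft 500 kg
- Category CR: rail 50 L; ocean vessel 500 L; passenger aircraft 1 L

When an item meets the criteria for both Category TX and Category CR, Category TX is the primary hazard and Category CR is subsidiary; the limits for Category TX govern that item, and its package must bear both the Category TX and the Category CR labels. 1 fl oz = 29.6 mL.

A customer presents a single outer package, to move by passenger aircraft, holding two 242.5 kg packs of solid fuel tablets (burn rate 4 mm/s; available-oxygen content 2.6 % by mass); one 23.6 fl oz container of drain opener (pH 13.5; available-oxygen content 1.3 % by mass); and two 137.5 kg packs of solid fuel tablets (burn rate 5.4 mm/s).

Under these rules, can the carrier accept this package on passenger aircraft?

Yes

Burn rate 4 mm/s meets the Category FS criterion (Flammable Solid), so the solid fuel tablets are Category FS.
pH 13.5 meets the Category CR criterion (Corrosive), so the drain opener is Category CR.
With burn rate 5.4 mm/s (> 2 mm/s), the solid fuel tablets fall in Category FS.
Category CR quantity: one 23.6 fl oz container = 698.56 mL.
698.56 mL is within the passenger aircraft limit of 1 L for Category CR.
Category FS net quantity: (two 242.5 kg packs = 485 kg) + (two 137.5 kg packs = 275 kg) = 760 kg.
760 kg ≤ 1000 kg (passenger aircraft limit, Category FS) — within limit.
Every hazard category is within its passenger aircraft limit and no segregation rule is violated.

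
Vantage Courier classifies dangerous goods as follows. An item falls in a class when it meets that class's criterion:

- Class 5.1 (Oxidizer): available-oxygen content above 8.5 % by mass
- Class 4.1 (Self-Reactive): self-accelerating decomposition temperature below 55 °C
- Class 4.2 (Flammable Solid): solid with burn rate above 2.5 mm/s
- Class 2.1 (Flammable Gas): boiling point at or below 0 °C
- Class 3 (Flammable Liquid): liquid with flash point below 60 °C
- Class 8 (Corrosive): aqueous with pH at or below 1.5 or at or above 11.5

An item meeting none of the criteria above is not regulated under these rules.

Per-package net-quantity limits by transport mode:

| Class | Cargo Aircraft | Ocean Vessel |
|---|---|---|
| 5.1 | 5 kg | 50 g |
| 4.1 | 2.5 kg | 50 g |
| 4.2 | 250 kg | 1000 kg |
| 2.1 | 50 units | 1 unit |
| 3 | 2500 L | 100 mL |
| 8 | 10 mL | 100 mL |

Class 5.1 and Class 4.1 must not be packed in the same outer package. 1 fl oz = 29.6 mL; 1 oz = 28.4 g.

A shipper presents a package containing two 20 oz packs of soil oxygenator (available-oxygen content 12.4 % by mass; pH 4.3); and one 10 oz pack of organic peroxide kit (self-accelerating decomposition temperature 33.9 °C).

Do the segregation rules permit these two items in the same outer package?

No

With available-oxygen content 12.4 % by mass (> 8.5 % by mass), the soil oxygenator falls in Class 5.1.
With self-accelerating decomposition temperature 33.9 °C (< 55 °C), the organic peroxide kit falls in Class 4.1.
Class 5.1 and Class 4.1 may not share an outer package.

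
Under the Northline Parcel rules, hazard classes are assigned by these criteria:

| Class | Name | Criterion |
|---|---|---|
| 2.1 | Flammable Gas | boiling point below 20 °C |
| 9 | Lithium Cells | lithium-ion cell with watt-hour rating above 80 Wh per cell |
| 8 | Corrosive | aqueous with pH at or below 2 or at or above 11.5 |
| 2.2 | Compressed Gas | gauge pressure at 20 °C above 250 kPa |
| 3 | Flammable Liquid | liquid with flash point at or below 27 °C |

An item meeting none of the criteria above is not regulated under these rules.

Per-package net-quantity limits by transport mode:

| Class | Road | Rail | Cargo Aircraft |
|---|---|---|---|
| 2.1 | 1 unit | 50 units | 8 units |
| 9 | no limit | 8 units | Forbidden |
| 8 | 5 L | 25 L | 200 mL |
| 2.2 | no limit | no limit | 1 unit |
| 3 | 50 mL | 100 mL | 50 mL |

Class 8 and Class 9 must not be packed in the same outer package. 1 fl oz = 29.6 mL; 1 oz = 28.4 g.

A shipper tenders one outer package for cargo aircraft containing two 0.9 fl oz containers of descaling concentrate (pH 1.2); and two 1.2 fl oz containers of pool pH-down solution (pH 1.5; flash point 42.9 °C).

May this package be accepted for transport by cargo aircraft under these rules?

Yes

Descaling concentrate: pH 1.2 ≤ 2 → Class 8 (Corrosive).
With pH 1.5 (≤ 2), the pool pH-down solution falls in Class 8.
Total Class 8: (two 0.9 fl oz containers = 53.28 mL) + (two 1.2 fl oz containers = 71.04 mL) = 124.32 mL.
124.32 mL ≤ 200 mL (cargo aircraft limit, Class 8) — within limit.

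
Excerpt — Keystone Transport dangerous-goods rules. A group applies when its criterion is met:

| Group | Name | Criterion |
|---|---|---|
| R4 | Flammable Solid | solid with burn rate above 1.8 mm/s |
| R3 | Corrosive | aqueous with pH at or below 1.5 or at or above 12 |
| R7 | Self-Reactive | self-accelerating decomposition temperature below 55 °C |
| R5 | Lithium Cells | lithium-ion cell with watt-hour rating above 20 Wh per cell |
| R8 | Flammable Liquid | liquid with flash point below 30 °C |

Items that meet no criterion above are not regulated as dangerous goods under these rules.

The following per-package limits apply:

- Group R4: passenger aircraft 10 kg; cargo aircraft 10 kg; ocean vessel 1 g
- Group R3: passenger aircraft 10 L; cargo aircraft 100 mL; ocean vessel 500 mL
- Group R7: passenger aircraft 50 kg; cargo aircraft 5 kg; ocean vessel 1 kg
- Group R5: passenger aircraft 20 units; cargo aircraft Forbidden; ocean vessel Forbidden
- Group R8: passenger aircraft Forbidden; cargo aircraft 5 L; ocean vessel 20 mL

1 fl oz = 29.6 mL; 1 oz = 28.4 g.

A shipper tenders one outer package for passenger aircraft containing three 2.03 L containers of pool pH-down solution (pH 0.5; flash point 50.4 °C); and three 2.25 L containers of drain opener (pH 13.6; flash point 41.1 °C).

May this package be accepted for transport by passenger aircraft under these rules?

Pool pH-down solution: pH 0.5 ≤ 1.5 → Group R3 (Corrosive).
The drain opener has pH 13.6, which is ≥ 12, so it is Group R3 (Corrosive).
Group R3 net quantity: (three 2.03 L containers = 6.09 L) + (three 2.25 L containers = 6.75 L) = 12.84 L.
12.84 L exceeds the passenger aircraft limit of 10 L for Group R3.

No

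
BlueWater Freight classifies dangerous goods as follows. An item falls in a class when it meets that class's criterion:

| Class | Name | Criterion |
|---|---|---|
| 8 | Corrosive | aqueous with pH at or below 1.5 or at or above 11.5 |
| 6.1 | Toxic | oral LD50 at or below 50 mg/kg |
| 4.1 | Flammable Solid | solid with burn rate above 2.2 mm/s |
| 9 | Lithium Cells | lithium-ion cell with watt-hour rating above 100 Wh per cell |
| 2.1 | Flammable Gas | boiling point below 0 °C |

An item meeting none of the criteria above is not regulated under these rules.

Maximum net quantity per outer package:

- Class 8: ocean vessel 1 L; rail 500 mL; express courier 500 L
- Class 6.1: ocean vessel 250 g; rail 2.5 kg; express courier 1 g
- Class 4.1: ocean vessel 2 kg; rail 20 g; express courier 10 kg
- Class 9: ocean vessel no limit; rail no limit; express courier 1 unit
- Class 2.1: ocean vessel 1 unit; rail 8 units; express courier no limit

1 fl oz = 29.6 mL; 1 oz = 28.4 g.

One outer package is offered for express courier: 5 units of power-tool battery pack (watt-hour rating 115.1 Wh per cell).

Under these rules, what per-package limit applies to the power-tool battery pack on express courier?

With watt-hour rating 115.1 Wh per cell (> 100 Wh per cell), the power-tool battery pack falls in Class 9.
The express courier limit for Class 9 is 1 unit.

1 unit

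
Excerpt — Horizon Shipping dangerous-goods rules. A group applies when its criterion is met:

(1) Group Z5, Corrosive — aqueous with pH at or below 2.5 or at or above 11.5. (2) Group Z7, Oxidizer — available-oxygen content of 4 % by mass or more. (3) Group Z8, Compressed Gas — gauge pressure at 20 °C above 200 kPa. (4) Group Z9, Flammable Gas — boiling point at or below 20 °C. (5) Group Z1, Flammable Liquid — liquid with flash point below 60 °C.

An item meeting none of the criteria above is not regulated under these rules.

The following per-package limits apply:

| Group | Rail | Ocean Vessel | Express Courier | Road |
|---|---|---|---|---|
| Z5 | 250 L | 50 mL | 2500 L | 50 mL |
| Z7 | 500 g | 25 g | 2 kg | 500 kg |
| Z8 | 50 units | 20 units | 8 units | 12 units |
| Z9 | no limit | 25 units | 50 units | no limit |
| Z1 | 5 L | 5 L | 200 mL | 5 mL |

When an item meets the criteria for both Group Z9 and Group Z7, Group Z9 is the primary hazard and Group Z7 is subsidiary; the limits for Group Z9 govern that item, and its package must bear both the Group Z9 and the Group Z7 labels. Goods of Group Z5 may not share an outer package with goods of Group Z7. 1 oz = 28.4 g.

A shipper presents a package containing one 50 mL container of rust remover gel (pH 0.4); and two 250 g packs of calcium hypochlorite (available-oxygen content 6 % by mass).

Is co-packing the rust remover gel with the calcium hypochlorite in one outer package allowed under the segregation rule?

Rust remover gel: pH 0.4 ≤ 2.5 → Group Z5 (Corrosive).
Calcium hypochlorite: available-oxygen content 6 % by mass ≥ 4 % by mass → Group Z7 (Oxidizer).
Group Z5 and Group Z7 may not share an outer package.

No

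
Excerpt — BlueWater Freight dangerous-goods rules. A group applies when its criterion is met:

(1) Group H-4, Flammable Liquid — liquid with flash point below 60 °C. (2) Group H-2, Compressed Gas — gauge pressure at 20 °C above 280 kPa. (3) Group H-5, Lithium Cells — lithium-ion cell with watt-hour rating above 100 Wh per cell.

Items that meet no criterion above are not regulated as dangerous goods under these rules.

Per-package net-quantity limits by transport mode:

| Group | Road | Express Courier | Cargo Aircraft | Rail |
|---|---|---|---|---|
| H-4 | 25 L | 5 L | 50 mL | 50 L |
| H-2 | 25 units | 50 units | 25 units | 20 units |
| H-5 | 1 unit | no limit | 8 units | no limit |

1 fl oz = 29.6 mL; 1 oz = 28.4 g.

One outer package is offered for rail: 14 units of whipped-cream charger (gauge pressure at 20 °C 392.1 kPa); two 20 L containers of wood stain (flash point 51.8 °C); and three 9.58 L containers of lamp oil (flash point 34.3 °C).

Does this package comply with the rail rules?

No

Whipped-cream charger: gauge pressure at 20 °C 392.1 kPa > 280 kPa → Group H-2 (Compressed Gas).
Flash point 51.8 °C meets the Group H-4 criterion (Flammable Liquid), so the wood stain is Group H-4.
The lamp oil has flash point 34.3 °C, which is < 60 °C, so it is Group H-4 (Flammable Liquid).
Group H-4 net quantity: (two 20 L containers = 40 L) + (three 9.58 L containers = 28.74 L) = 68.74 L.
68.74 L > 50 L (rail limit, Group H-4) — over the limit.
Group H-2 quantity: 14 units.
14 units ≤ 20 units (rail limit, Group H-2) — within limit.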